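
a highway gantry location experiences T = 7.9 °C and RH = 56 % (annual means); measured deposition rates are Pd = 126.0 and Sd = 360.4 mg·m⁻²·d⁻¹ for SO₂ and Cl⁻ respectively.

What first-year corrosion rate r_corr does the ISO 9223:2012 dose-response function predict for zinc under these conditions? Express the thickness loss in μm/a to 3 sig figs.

zinc: T≤10 °C ⇒ hinge +0.038·(7.9−10) = -0.0798
  sulphur-dioxide contribution → 1.315 μm/a
  chloride contribution → 1.537 μm/a
  total first-year rate 2.851 μm/a

r_corr = 2.85 μm/a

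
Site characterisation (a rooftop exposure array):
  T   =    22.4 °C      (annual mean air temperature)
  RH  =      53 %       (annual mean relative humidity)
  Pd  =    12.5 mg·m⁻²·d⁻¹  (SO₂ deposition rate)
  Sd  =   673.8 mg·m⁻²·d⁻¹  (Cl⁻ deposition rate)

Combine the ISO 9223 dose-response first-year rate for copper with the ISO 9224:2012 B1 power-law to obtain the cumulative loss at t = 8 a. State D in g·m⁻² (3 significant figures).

D(8) = 46.2 g·m⁻²

copper: temperature factor f = -0.080·(12.4) = -0.9920
  sulphur-dioxide contribution → 0.08644 μm/a
  chloride contribution → 1.202 μm/a
  ⇒ r_corr(copper) = 1.288 μm/a
Long-term exponent b (ISO 9224 Table 2, B1) = 0.667
  D(8) = 1.288 × 8^0.667 = 1.288 × 4.003 = 5.156 μm
  Mass loss = 5.156 μm × 8.96 g/cm³ = 46.19 g·m⁻²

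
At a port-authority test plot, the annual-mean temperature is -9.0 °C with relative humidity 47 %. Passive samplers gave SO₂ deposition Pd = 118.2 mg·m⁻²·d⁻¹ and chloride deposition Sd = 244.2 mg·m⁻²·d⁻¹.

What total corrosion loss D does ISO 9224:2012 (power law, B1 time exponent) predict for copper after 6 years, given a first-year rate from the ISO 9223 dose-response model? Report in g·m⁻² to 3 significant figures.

D(6) = 5.47 g·m⁻²

copper: T≤10 °C ⇒ hinge +0.126·(-9.0−10) = -2.3940
  Pd branch = 0.0053·Pd^0.26·e^(0.059·RH+f) = 0.02678 μm/a
  Sd branch = 0.01025·Sd^0.27·e^(0.036·RH+0.049·T) = 0.158 μm/a
  sum: 0.02678 + 0.158 → r_corr = 0.1848 μm/a
ISO 9224: D(t) = r_corr · t^b with b = 0.667 (copper, B1)
  D(6) = 0.1848 × 6^0.667 = 0.1848 × 3.304 = 0.6106 μm
  Mass loss = 0.6106 μm × 8.96 g/cm³ = 5.471 g·m⁻²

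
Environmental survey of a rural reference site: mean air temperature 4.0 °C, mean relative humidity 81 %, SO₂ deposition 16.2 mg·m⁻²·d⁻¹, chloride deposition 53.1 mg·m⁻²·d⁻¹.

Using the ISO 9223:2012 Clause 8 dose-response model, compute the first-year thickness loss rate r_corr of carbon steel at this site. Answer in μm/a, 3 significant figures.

r_corr = 35.8 μm/a

carbon steel: temperature factor f = +0.150·(-6.0) = -0.9000
  sulphur-dioxide contribution → 15.47 μm/a
  chloride contribution → 20.35 μm/a
  ⇒ r_corr(carbon steel) = 35.82 μm/a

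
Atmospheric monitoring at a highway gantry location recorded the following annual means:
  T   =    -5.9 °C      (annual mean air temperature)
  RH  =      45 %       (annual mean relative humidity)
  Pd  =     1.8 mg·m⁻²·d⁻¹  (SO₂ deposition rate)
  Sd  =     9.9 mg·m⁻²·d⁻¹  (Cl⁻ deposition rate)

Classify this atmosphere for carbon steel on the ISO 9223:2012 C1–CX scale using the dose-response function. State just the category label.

carbon steel: temperature factor f = +0.150·(-15.9) = -2.3850
  Pd branch = 1.77·Pd^0.52·e^(0.02·RH+f) = 0.5442 μm/a
  Sd branch = 0.102·Sd^0.62·e^(0.033·RH+0.04·T) = 1.473 μm/a
  r_corr = 0.5442 + 1.473 = 2.018 μm/a
ISO 9223 Table 2 (carbon steel): 1.3 < 2.02 ≤ 25 μm/a ⇒ C2

C2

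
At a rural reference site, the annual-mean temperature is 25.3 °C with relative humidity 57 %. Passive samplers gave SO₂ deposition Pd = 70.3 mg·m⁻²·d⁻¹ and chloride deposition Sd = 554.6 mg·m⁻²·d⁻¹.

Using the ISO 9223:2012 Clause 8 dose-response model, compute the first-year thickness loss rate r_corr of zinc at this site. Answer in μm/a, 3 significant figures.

r_corr = 9.08 μm/a

zinc: temperature factor f = -0.071·(15.3) = -1.0863
  SO₂ term: 0.0129·70.3^0.44·exp(0.046·57-1.0863) = 0.3892
  Cl⁻ term: 0.0175·554.6^0.57·exp(0.008·57+0.085·25.3) = 8.692
  sum: 0.3892 + 8.692 → r_corr = 9.081 μm/a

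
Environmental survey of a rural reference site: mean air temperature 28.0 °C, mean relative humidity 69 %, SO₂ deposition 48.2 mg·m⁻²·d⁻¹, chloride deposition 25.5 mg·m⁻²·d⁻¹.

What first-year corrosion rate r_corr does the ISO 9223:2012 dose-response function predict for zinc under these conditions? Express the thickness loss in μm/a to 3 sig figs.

r_corr = 2.55 μm/a

zinc: f(T) = -0.071·(T−10) [T>10 °C] = -1.2780
  SO₂ term: 0.0129·48.2^0.44·exp(0.046·69-1.2780) = 0.4727
  Cl⁻ term: 0.0175·25.5^0.57·exp(0.008·69+0.085·28.0) = 2.08
  sum: 0.4727 + 2.08 → r_corr = 2.553 μm/a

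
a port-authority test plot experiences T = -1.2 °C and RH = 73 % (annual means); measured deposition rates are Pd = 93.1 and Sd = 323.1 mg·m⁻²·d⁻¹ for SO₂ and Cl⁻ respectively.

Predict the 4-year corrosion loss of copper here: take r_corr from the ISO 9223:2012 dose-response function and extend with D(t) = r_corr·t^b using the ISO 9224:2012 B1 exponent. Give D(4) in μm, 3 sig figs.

D(4) = 2.39 μm

copper: temperature factor f = +0.126·(-11.2) = -1.4112
  sulphur-dioxide contribution → 0.3118 μm/a
  chloride contribution → 0.6368 μm/a
  ⇒ r_corr(copper) = 0.9486 μm/a
Long-term exponent b (ISO 9224 Table 2, B1) = 0.667
  D(4) = 0.9486 × 4^0.667 = 0.9486 × 2.521 = 2.391 μm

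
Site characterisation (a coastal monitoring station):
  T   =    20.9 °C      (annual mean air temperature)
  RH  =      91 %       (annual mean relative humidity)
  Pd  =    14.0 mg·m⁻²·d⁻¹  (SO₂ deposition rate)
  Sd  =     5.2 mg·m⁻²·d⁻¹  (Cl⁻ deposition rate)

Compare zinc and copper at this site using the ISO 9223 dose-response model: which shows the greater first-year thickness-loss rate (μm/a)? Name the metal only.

copper

zinc: temperature factor f = -0.071·(10.9) = -0.7739
  SO₂ term: 0.0129·14.0^0.44·exp(0.046·91-0.7739) = 1.25
  Cl⁻ term: 0.0175·5.2^0.57·exp(0.008·91+0.085·20.9) = 0.5481
  sum: 1.25 + 0.5481 → r_corr = 1.798 μm/a
copper: temperature factor f = -0.080·(10.9) = -0.8720
  Pd branch = 0.0053·Pd^0.26·e^(0.059·RH+f) = 0.9447 μm/a
  Cl⁻ term: 0.01025·5.2^0.27·exp(0.036·91+0.049·20.9) = 1.179
  r_corr = 0.9447 + 1.179 = 2.124 μm/a
Ordering by μm/a: copper (2.12) > zinc (1.8)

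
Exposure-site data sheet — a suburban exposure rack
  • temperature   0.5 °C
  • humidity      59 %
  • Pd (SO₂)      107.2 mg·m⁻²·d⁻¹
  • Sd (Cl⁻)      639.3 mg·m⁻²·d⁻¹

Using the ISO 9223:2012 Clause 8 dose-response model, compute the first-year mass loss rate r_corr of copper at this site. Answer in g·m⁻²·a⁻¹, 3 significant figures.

copper: temperature factor f = +0.126·(-9.5) = -1.1970
  SO₂ term: 0.0053·107.2^0.26·exp(0.059·59-1.1970) = 0.1754
  Sd branch = 0.01025·Sd^0.27·e^(0.036·RH+0.049·T) = 0.5027 μm/a
  r_corr = 0.1754 + 0.5027 = 0.6782 μm/a
Convert to mass loss: 0.6782 μm/a × 8.96 g/cm³ = 6.076 g·m⁻²·a⁻¹

r_corr = 6.08 g·m⁻²·a⁻¹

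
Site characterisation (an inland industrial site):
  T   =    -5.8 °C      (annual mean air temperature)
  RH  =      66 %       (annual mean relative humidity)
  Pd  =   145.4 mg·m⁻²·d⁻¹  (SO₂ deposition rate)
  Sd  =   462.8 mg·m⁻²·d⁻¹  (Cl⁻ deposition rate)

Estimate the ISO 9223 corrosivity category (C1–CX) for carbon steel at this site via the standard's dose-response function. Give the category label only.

carbon steel: f(T) = +0.150·(T−10) [T≤10 °C] = -2.3700
  SO₂ term: 1.77·145.4^0.52·exp(0.02·66-2.3700) = 8.251
  Cl⁻ term: 0.102·462.8^0.62·exp(0.033·66+0.04·-5.8) = 32.08
  sum: 8.251 + 32.08 → r_corr = 40.33 μm/a
ISO 9223 Table 2 (carbon steel): 25 < 40.3 ≤ 50 μm/a ⇒ C3

C3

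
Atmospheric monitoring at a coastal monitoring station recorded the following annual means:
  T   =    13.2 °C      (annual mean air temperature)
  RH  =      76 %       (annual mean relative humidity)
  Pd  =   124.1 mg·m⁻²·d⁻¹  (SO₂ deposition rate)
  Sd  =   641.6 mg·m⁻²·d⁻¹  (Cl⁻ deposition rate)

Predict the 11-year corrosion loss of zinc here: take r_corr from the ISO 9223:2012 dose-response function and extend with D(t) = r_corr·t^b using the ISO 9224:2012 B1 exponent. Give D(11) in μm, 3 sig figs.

zinc: T>10 °C ⇒ hinge -0.071·(13.2−10) = -0.2272
  Pd branch = 0.0129·Pd^0.44·e^(0.046·RH+f) = 2.828 μm/a
  Sd branch = 0.0175·Sd^0.57·e^(0.008·RH+0.085·T) = 3.931 μm/a
  sum: 2.828 + 3.931 → r_corr = 6.759 μm/a
Power-law: D(11) = r_corr · 11^0.813
  D(11) = 6.759 × 11^0.813 = 6.759 × 7.025 = 47.48 μm

D(11) = 47.5 μm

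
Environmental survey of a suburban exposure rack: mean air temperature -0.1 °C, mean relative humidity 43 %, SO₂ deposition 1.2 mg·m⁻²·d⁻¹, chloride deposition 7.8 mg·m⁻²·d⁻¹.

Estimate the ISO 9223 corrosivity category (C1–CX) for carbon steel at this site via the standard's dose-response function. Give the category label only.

C2

carbon steel: temperature factor f = +0.150·(-10.1) = -1.5150
  Pd branch = 1.77·Pd^0.52·e^(0.02·RH+f) = 1.011 μm/a
  Cl⁻ term: 0.102·7.8^0.62·exp(0.033·43+0.04·-0.1) = 1.5
  sum: 1.011 + 1.5 → r_corr = 2.511 μm/a
Category bounds: 1.3…25 μm/a bracket r_corr ⇒ C2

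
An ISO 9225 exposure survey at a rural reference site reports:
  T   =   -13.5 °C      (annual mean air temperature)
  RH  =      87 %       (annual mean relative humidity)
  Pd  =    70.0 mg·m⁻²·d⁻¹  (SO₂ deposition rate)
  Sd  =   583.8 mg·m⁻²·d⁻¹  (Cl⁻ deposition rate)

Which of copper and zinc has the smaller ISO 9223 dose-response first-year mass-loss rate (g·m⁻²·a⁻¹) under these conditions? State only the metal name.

copper

copper: T≤10 °C ⇒ hinge +0.126·(-13.5−10) = -2.9610
  sulphur-dioxide contribution → 0.1404 μm/a
  chloride contribution → 0.6769 μm/a
  ⇒ r_corr(copper) = 0.8173 μm/a
  mass loss = 0.8173 μm/a × 8.96 g/cm³ = 7.323 g·m⁻²·a⁻¹
zinc: f(T) = +0.038·(T−10) [T≤10 °C] = -0.8930
  sulphur-dioxide contribution → 1.874 μm/a
  chloride contribution → 0.4205 μm/a
  ⇒ r_corr(zinc) = 2.294 μm/a
  mass loss = 2.294 μm/a × 7.14 g/cm³ = 16.38 g·m⁻²·a⁻¹
Ordering by g·m⁻²·a⁻¹: zinc (16.4) > copper (7.32)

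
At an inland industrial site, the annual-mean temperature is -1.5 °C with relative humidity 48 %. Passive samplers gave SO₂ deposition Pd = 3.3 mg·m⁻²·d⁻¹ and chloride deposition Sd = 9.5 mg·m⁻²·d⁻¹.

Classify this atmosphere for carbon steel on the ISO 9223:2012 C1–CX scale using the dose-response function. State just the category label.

carbon steel: T≤10 °C ⇒ hinge +0.150·(-1.5−10) = -1.7250
  SO₂ term: 1.77·3.3^0.52·exp(0.02·48-1.7250) = 1.532
  Sd branch = 0.102·Sd^0.62·e^(0.033·RH+0.04·T) = 1.891 μm/a
  sum: 1.532 + 1.891 → r_corr = 3.423 μm/a
3.42 μm/a falls in (1.3, 25] for carbon steel → category C2

C2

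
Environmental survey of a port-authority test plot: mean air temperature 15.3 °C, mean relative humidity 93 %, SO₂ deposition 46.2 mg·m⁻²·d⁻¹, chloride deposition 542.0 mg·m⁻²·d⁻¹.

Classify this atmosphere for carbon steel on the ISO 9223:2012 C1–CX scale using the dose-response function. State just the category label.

CX

carbon steel: f(T) = -0.054·(T−10) [T>10 °C] = -0.2862
  sulphur-dioxide contribution → 62.67 μm/a
  chloride contribution → 200.6 μm/a
  total first-year rate 263.3 μm/a
263 μm/a falls in (200, 700] for carbon steel → category CX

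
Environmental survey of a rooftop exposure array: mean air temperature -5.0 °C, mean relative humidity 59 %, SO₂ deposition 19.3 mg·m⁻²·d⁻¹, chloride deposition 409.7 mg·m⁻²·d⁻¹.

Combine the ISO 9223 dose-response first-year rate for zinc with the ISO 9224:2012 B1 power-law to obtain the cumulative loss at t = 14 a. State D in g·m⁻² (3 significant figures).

zinc: temperature factor f = +0.038·(-15.0) = -0.5700
  SO₂ term: 0.0129·19.3^0.44·exp(0.046·59-0.5700) = 0.4049
  Sd branch = 0.0175·Sd^0.57·e^(0.008·RH+0.085·T) = 0.5657 μm/a
  r_corr = 0.4049 + 0.5657 = 0.9706 μm/a
Long-term exponent b (ISO 9224 Table 2, B1) = 0.813
  D(14) = 0.9706 × 14^0.813 = 0.9706 × 8.547 = 8.295 μm
  Mass loss = 8.295 μm × 7.14 g/cm³ = 59.23 g·m⁻²

D(14) = 59.2 g·m⁻²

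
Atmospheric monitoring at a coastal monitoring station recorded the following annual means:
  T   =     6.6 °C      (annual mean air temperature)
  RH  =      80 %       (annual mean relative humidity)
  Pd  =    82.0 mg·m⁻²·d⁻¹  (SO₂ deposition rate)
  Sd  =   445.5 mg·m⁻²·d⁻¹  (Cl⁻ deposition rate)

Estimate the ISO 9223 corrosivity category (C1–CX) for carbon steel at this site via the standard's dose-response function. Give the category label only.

C5

carbon steel: T≤10 °C ⇒ hinge +0.150·(6.6−10) = -0.5100
  SO₂ term: 1.77·82.0^0.52·exp(0.02·80-0.5100) = 52.06
  Cl⁻ term: 0.102·445.5^0.62·exp(0.033·80+0.04·6.6) = 81.67
  r_corr = 52.06 + 81.67 = 133.7 μm/a
ISO 9223 Table 2 (carbon steel): 80 < 134 ≤ 200 μm/a ⇒ C5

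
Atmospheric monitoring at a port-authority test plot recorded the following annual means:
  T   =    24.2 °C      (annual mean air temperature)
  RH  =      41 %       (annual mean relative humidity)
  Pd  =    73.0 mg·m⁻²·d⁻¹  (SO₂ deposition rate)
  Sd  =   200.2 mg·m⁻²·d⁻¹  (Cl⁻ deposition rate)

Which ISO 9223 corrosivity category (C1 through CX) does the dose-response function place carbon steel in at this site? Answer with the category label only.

carbon steel: T>10 °C ⇒ hinge -0.054·(24.2−10) = -0.7668
  sulphur-dioxide contribution → 17.38 μm/a
  chloride contribution → 27.77 μm/a
  total first-year rate 45.14 μm/a
45.1 μm/a falls in (25, 50] for carbon steel → category C3

C3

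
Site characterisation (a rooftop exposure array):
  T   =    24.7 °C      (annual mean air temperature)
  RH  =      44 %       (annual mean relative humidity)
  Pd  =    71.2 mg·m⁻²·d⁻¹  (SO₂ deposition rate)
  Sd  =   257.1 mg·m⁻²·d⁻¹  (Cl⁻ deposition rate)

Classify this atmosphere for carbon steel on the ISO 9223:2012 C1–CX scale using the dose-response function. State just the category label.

C4

carbon steel: T>10 °C ⇒ hinge -0.054·(24.7−10) = -0.7938
  sulphur-dioxide contribution → 17.73 μm/a
  chloride contribution → 36.52 μm/a
  total first-year rate 54.25 μm/a
54.3 μm/a falls in (50, 80] for carbon steel → category C4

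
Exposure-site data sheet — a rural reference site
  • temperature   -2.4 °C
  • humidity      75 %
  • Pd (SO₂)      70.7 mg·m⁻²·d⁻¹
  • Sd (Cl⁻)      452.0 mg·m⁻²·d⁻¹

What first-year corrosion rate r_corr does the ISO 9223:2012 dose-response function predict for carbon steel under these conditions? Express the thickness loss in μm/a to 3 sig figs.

carbon steel: f(T) = +0.150·(T−10) [T≤10 °C] = -1.8600
  Pd branch = 1.77·Pd^0.52·e^(0.02·RH+f) = 11.31 μm/a
  Cl⁻ term: 0.102·452.0^0.62·exp(0.033·75+0.04·-2.4) = 48.75
  r_corr = 11.31 + 48.75 = 60.06 μm/a

r_corr = 60.1 μm/a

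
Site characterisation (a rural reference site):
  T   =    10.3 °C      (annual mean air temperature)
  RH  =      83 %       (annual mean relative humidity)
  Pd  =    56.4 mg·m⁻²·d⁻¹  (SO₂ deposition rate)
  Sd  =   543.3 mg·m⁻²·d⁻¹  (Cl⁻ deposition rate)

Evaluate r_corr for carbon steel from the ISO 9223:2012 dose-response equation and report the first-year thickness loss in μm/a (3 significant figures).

r_corr = 193 μm/a

carbon steel: T>10 °C ⇒ hinge -0.054·(10.3−10) = -0.0162
  sulphur-dioxide contribution → 74.56 μm/a
  chloride contribution → 118.2 μm/a
  total first-year rate 192.8 μm/a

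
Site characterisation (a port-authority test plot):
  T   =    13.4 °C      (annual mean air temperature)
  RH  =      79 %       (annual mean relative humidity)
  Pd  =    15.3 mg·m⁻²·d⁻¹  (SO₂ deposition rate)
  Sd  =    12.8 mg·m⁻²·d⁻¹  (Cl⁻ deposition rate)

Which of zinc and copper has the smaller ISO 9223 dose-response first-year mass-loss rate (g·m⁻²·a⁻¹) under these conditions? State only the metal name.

zinc: temperature factor f = -0.071·(3.4) = -0.2414
  SO₂ term: 0.0129·15.3^0.44·exp(0.046·79-0.2414) = 1.274
  Cl⁻ term: 0.0175·12.8^0.57·exp(0.008·79+0.085·13.4) = 0.4398
  r_corr = 1.274 + 0.4398 = 1.714 μm/a
  mass loss = 1.714 μm/a × 7.14 g/cm³ = 12.24 g·m⁻²·a⁻¹
copper: temperature factor f = -0.080·(3.4) = -0.2720
  SO₂ term: 0.0053·15.3^0.26·exp(0.059·79-0.2720) = 0.8678
  Cl⁻ term: 0.01025·12.8^0.27·exp(0.036·79+0.049·13.4) = 0.676
  r_corr = 0.8678 + 0.676 = 1.544 μm/a
  mass loss = 1.544 μm/a × 8.96 g/cm³ = 13.83 g·m⁻²·a⁻¹
Ordering by g·m⁻²·a⁻¹: copper (13.8) > zinc (12.2)

zinc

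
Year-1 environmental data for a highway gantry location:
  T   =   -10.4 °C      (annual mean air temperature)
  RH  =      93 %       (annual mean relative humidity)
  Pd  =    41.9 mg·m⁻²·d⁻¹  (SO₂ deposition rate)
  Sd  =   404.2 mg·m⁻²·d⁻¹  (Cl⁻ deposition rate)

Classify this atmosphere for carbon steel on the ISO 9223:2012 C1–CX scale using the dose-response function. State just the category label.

carbon steel: T≤10 °C ⇒ hinge +0.150·(-10.4−10) = -3.0600
  sulphur-dioxide contribution → 3.719 μm/a
  chloride contribution → 59.82 μm/a
  ⇒ r_corr(carbon steel) = 63.54 μm/a
ISO 9223 Table 2 (carbon steel): 50 < 63.5 ≤ 80 μm/a ⇒ C4

C4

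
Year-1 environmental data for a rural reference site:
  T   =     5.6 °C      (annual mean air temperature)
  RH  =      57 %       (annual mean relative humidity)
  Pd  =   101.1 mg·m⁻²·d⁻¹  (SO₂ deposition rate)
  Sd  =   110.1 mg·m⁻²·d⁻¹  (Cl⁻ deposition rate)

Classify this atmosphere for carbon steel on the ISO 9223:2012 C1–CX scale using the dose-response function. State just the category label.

carbon steel: T≤10 °C ⇒ hinge +0.150·(5.6−10) = -0.6600
  Pd branch = 1.77·Pd^0.52·e^(0.02·RH+f) = 31.54 μm/a
  Sd branch = 0.102·Sd^0.62·e^(0.033·RH+0.04·T) = 15.44 μm/a
  sum: 31.54 + 15.44 → r_corr = 46.98 μm/a
ISO 9223 Table 2 (carbon steel): 25 < 47 ≤ 50 μm/a ⇒ C3

C3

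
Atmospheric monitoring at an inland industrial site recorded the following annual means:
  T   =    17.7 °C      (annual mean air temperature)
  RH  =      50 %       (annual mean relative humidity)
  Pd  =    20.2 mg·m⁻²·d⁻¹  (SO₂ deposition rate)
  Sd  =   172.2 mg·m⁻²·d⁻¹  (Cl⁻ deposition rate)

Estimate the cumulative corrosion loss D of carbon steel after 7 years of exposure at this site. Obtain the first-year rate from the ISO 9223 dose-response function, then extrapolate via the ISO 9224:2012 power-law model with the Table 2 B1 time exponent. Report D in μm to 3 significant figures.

carbon steel: f(T) = -0.054·(T−10) [T>10 °C] = -0.4158
  sulphur-dioxide contribution → 15.15 μm/a
  chloride contribution → 26.24 μm/a
  ⇒ r_corr(carbon steel) = 41.39 μm/a
Long-term exponent b (ISO 9224 Table 2, B1) = 0.523
  D(7) = 41.39 × 7^0.523 = 41.39 × 2.767 = 114.5 μm

D(7) = 115 μm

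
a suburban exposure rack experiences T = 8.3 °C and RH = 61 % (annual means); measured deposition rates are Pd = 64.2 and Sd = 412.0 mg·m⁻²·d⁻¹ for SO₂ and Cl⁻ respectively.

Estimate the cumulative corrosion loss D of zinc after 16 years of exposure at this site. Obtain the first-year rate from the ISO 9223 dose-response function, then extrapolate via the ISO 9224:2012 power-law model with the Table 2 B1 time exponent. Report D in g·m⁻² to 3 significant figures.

D(16) = 206 g·m⁻²

zinc: f(T) = +0.038·(T−10) [T≤10 °C] = -0.0646
  SO₂ term: 0.0129·64.2^0.44·exp(0.046·61-0.0646) = 1.249
  Cl⁻ term: 0.0175·412.0^0.57·exp(0.008·61+0.085·8.3) = 1.786
  r_corr = 1.249 + 1.786 = 3.035 μm/a
Long-term exponent b (ISO 9224 Table 2, B1) = 0.813
  D(16) = 3.035 × 16^0.813 = 3.035 × 9.527 = 28.91 μm
  Mass loss = 28.91 μm × 7.14 g/cm³ = 206.4 g·m⁻²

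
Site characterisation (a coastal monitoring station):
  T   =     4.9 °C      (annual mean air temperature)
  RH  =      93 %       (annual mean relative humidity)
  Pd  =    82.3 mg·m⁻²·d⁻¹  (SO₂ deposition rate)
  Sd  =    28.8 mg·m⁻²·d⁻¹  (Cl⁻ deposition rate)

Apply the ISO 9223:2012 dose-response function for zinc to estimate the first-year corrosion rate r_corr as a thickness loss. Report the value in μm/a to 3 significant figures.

r_corr = 5.71 μm/a

zinc: T≤10 °C ⇒ hinge +0.038·(4.9−10) = -0.1938
  Pd branch = 0.0129·Pd^0.44·e^(0.046·RH+f) = 5.335 μm/a
  Sd branch = 0.0175·Sd^0.57·e^(0.008·RH+0.085·T) = 0.3792 μm/a
  sum: 5.335 + 0.3792 → r_corr = 5.714 μm/a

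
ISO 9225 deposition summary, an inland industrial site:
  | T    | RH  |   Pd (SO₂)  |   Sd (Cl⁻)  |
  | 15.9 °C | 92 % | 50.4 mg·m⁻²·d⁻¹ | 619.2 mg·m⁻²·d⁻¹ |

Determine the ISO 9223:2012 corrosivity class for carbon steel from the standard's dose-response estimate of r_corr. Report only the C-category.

carbon steel: T>10 °C ⇒ hinge -0.054·(15.9−10) = -0.3186
  Pd branch = 1.77·Pd^0.52·e^(0.02·RH+f) = 62.23 μm/a
  Sd branch = 0.102·Sd^0.62·e^(0.033·RH+0.04·T) = 215.9 μm/a
  r_corr = 62.23 + 215.9 = 278.1 μm/a
Category bounds: 200…700 μm/a bracket r_corr ⇒ CX

CX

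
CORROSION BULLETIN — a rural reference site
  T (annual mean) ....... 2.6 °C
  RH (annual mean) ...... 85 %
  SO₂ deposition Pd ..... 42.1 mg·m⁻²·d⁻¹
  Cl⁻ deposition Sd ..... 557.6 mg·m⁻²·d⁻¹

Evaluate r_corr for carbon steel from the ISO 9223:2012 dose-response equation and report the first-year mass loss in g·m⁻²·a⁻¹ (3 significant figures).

r_corr = 916 g·m⁻²·a⁻¹

carbon steel: f(T) = +0.150·(T−10) [T≤10 °C] = -1.1100
  SO₂ term: 1.77·42.1^0.52·exp(0.02·85-1.1100) = 22.33
  Cl⁻ term: 0.102·557.6^0.62·exp(0.033·85+0.04·2.6) = 94.34
  sum: 22.33 + 94.34 → r_corr = 116.7 μm/a
Convert to mass loss: 116.7 μm/a × 7.85 g/cm³ = 915.8 g·m⁻²·a⁻¹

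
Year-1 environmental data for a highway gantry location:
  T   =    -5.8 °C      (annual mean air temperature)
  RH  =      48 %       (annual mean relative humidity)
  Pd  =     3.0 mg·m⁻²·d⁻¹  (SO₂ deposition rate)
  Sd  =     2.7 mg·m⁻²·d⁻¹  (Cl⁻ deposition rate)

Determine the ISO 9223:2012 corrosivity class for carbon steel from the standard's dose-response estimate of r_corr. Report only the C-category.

C2

carbon steel: f(T) = +0.150·(T−10) [T≤10 °C] = -2.3700
  SO₂ term: 1.77·3.0^0.52·exp(0.02·48-2.3700) = 0.7651
  Sd branch = 0.102·Sd^0.62·e^(0.033·RH+0.04·T) = 0.7298 μm/a
  r_corr = 0.7651 + 0.7298 = 1.495 μm/a
Category bounds: 1.3…25 μm/a bracket r_corr ⇒ C2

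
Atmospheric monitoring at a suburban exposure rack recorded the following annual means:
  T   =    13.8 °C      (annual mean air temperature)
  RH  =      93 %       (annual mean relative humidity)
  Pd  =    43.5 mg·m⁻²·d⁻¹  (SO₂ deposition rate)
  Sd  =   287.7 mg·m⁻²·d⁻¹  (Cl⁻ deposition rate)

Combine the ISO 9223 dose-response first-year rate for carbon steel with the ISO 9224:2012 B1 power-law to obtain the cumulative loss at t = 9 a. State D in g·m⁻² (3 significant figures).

D(9) = 4.79e+03 g·m⁻²

carbon steel: temperature factor f = -0.054·(3.8) = -0.2052
  SO₂ term: 1.77·43.5^0.52·exp(0.02·93-0.2052) = 65.87
  Cl⁻ term: 0.102·287.7^0.62·exp(0.033·93+0.04·13.8) = 127.6
  r_corr = 65.87 + 127.6 = 193.4 μm/a
Power-law: D(9) = r_corr · 9^0.523
  D(9) = 193.4 × 9^0.523 = 193.4 × 3.156 = 610.4 μm
  Mass loss = 610.4 μm × 7.85 g/cm³ = 4791 g·m⁻²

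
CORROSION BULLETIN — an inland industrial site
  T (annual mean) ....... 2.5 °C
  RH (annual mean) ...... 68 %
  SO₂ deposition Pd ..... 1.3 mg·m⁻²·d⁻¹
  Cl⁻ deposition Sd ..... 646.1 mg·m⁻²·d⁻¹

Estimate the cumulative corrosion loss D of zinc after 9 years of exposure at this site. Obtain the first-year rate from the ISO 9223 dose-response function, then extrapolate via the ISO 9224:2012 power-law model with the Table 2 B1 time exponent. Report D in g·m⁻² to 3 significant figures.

D(9) = 74.1 g·m⁻²

zinc: T≤10 °C ⇒ hinge +0.038·(2.5−10) = -0.2850
  sulphur-dioxide contribution → 0.2486 μm/a
  chloride contribution → 1.491 μm/a
  ⇒ r_corr(zinc) = 1.739 μm/a
Power-law: D(9) = r_corr · 9^0.813
  D(9) = 1.739 × 9^0.813 = 1.739 × 5.968 = 10.38 μm
  Mass loss = 10.38 μm × 7.14 g/cm³ = 74.12 g·m⁻²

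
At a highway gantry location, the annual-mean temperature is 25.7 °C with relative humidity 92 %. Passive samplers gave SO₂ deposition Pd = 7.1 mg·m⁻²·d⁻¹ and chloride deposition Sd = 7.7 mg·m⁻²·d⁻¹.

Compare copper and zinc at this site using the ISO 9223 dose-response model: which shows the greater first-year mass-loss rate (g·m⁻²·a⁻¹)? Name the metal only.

copper: T>10 °C ⇒ hinge -0.080·(25.7−10) = -1.2560
  Pd branch = 0.0053·Pd^0.26·e^(0.059·RH+f) = 0.5721 μm/a
  Sd branch = 0.01025·Sd^0.27·e^(0.036·RH+0.049·T) = 1.719 μm/a
  r_corr = 0.5721 + 1.719 = 2.291 μm/a
  mass loss = 2.291 μm/a × 8.96 g/cm³ = 20.53 g·m⁻²·a⁻¹
zinc: temperature factor f = -0.071·(15.7) = -1.1147
  SO₂ term: 0.0129·7.1^0.44·exp(0.046·92-1.1147) = 0.6902
  Sd branch = 0.0175·Sd^0.57·e^(0.008·RH+0.085·T) = 1.039 μm/a
  r_corr = 0.6902 + 1.039 = 1.729 μm/a
  mass loss = 1.729 μm/a × 7.14 g/cm³ = 12.35 g·m⁻²·a⁻¹
Ordering by g·m⁻²·a⁻¹: copper (20.5) > zinc (12.3)

copper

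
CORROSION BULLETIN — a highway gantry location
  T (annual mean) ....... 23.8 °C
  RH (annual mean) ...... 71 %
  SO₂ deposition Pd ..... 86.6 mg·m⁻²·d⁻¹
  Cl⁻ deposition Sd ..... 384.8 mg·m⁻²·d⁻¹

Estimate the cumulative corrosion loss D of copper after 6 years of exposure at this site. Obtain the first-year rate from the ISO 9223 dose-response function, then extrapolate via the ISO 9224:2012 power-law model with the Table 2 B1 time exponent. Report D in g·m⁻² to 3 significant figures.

D(6) = 73.5 g·m⁻²

copper: temperature factor f = -0.080·(13.8) = -1.1040
  SO₂ term: 0.0053·86.6^0.26·exp(0.059·71-1.1040) = 0.3697
  Cl⁻ term: 0.01025·384.8^0.27·exp(0.036·71+0.049·23.8) = 2.115
  r_corr = 0.3697 + 2.115 = 2.484 μm/a
Long-term exponent b (ISO 9224 Table 2, B1) = 0.667
  D(6) = 2.484 × 6^0.667 = 2.484 × 3.304 = 8.208 μm
  Mass loss = 8.208 μm × 8.96 g/cm³ = 73.55 g·m⁻²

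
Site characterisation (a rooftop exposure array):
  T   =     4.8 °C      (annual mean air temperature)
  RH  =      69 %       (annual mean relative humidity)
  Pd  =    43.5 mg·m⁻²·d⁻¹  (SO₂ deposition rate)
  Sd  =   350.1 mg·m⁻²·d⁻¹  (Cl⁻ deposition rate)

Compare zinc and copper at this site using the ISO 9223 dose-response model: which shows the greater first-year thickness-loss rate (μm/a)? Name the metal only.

zinc: T≤10 °C ⇒ hinge +0.038·(4.8−10) = -0.1976
  sulphur-dioxide contribution → 1.331 μm/a
  chloride contribution → 1.289 μm/a
  ⇒ r_corr(zinc) = 2.62 μm/a
copper: T≤10 °C ⇒ hinge +0.126·(4.8−10) = -0.6552
  sulphur-dioxide contribution → 0.4303 μm/a
  chloride contribution → 0.7561 μm/a
  total first-year rate 1.186 μm/a
Ordering by μm/a: zinc (2.62) > copper (1.19)

zinc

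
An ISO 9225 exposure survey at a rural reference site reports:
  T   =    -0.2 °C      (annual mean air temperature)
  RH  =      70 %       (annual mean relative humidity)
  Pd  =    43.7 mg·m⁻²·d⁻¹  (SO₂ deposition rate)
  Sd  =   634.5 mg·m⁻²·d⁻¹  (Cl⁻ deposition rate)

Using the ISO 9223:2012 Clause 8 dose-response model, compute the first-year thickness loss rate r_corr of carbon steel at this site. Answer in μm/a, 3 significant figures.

r_corr = 66.8 μm/a

carbon steel: T≤10 °C ⇒ hinge +0.150·(-0.2−10) = -1.5300
  Pd branch = 1.77·Pd^0.52·e^(0.02·RH+f) = 11.08 μm/a
  Cl⁻ term: 0.102·634.5^0.62·exp(0.033·70+0.04·-0.2) = 55.7
  r_corr = 11.08 + 55.7 = 66.78 μm/a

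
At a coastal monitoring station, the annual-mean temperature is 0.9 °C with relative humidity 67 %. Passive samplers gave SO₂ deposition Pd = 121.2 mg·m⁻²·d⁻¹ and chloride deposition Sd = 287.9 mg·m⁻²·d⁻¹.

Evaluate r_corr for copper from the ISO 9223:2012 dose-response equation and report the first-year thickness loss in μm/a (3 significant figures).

r_corr = 0.857 μm/a

copper: T≤10 °C ⇒ hinge +0.126·(0.9−10) = -1.1466
  Pd branch = 0.0053·Pd^0.26·e^(0.059·RH+f) = 0.3053 μm/a
  Cl⁻ term: 0.01025·287.9^0.27·exp(0.036·67+0.049·0.9) = 0.5513
  r_corr = 0.3053 + 0.5513 = 0.8566 μm/a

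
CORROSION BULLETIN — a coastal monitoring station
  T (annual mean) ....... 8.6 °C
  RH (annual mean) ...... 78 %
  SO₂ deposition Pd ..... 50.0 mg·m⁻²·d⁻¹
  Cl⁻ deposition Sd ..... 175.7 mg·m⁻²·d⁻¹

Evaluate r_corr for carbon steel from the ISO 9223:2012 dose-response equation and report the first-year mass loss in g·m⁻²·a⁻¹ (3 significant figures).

r_corr = 775 g·m⁻²·a⁻¹

carbon steel: f(T) = +0.150·(T−10) [T≤10 °C] = -0.2100
  Pd branch = 1.77·Pd^0.52·e^(0.02·RH+f) = 52.21 μm/a
  Sd branch = 0.102·Sd^0.62·e^(0.033·RH+0.04·T) = 46.52 μm/a
  sum: 52.21 + 46.52 → r_corr = 98.73 μm/a
Convert to mass loss: 98.73 μm/a × 7.85 g/cm³ = 775 g·m⁻²·a⁻¹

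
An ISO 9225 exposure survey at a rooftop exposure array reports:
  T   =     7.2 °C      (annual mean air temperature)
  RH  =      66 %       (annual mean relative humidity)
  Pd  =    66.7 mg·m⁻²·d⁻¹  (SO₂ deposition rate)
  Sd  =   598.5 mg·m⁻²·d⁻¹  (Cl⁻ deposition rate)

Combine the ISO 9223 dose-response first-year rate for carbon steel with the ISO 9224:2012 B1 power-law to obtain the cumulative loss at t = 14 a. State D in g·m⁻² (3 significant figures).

carbon steel: T≤10 °C ⇒ hinge +0.150·(7.2−10) = -0.4200
  SO₂ term: 1.77·66.7^0.52·exp(0.02·66-0.4200) = 38.67
  Sd branch = 0.102·Sd^0.62·e^(0.033·RH+0.04·T) = 63.29 μm/a
  r_corr = 38.67 + 63.29 = 102 μm/a
ISO 9224: D(t) = r_corr · t^b with b = 0.523 (carbon steel, B1)
  D(14) = 102 × 14^0.523 = 102 × 3.976 = 405.4 μm
  Mass loss = 405.4 μm × 7.85 g/cm³ = 3182 g·m⁻²

D(14) = 3.18e+03 g·m⁻²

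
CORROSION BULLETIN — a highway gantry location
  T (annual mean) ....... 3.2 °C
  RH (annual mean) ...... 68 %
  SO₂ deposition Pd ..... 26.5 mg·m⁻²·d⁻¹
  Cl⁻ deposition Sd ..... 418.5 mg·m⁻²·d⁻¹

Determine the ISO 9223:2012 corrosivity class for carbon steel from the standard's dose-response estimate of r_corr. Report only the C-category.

C4

carbon steel: temperature factor f = +0.150·(-6.8) = -1.0200
  Pd branch = 1.77·Pd^0.52·e^(0.02·RH+f) = 13.67 μm/a
  Cl⁻ term: 0.102·418.5^0.62·exp(0.033·68+0.04·3.2) = 46.15
  sum: 13.67 + 46.15 → r_corr = 59.82 μm/a
ISO 9223 Table 2 (carbon steel): 50 < 59.8 ≤ 80 μm/a ⇒ C4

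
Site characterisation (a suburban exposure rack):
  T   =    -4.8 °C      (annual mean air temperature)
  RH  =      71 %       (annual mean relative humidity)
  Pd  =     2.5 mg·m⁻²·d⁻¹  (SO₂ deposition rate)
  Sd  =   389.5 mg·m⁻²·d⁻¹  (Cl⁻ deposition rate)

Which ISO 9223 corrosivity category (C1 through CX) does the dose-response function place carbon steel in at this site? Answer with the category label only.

carbon steel: f(T) = +0.150·(T−10) [T≤10 °C] = -2.2200
  sulphur-dioxide contribution → 1.281 μm/a
  chloride contribution → 35.39 μm/a
  total first-year rate 36.67 μm/a
Category bounds: 25…50 μm/a bracket r_corr ⇒ C3

C3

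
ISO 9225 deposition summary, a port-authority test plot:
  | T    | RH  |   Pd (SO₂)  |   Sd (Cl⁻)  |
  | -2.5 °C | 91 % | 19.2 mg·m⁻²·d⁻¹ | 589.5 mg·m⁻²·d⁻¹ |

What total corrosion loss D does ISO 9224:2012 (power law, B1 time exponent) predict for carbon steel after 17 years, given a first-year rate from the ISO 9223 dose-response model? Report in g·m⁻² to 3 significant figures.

carbon steel: T≤10 °C ⇒ hinge +0.150·(-2.5−10) = -1.8750
  Pd branch = 1.77·Pd^0.52·e^(0.02·RH+f) = 7.788 μm/a
  Cl⁻ term: 0.102·589.5^0.62·exp(0.033·91+0.04·-2.5) = 97.06
  sum: 7.788 + 97.06 → r_corr = 104.9 μm/a
ISO 9224: D(t) = r_corr · t^b with b = 0.523 (carbon steel, B1)
  D(17) = 104.9 × 17^0.523 = 104.9 × 4.401 = 461.4 μm
  Mass loss = 461.4 μm × 7.85 g/cm³ = 3622 g·m⁻²

D(17) = 3.62e+03 g·m⁻²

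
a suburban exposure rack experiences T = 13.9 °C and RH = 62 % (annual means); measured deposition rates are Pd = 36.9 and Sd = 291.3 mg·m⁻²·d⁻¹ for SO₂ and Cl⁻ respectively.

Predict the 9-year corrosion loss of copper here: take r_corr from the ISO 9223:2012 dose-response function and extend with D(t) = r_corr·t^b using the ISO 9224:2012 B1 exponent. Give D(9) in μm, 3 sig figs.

copper: T>10 °C ⇒ hinge -0.080·(13.9−10) = -0.3120
  sulphur-dioxide contribution → 0.3845 μm/a
  chloride contribution → 0.8735 μm/a
  ⇒ r_corr(copper) = 1.258 μm/a
Long-term exponent b (ISO 9224 Table 2, B1) = 0.667
  D(9) = 1.258 × 9^0.667 = 1.258 × 4.33 = 5.447 μm

D(9) = 5.45 μm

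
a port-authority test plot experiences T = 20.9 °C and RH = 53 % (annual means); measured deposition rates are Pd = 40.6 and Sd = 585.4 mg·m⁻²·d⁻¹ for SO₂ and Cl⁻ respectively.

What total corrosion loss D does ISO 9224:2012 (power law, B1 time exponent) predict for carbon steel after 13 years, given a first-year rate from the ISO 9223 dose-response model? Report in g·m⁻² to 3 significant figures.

D(13) = 2.70e+03 g·m⁻²

carbon steel: temperature factor f = -0.054·(10.9) = -0.5886
  sulphur-dioxide contribution → 19.46 μm/a
  chloride contribution → 70.32 μm/a
  total first-year rate 89.78 μm/a
Long-term exponent b (ISO 9224 Table 2, B1) = 0.523
  D(13) = 89.78 × 13^0.523 = 89.78 × 3.825 = 343.4 μm
  Mass loss = 343.4 μm × 7.85 g/cm³ = 2695 g·m⁻²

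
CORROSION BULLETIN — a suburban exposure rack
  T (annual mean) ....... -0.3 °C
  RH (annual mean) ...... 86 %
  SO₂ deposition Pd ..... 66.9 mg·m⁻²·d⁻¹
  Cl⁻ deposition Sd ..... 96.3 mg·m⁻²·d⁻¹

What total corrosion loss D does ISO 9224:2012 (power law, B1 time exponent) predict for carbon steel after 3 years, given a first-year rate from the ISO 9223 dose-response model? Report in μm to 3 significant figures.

carbon steel: temperature factor f = +0.150·(-10.3) = -1.5450
  SO₂ term: 1.77·66.9^0.52·exp(0.02·86-1.5450) = 18.76
  Cl⁻ term: 0.102·96.3^0.62·exp(0.033·86+0.04·-0.3) = 29.23
  r_corr = 18.76 + 29.23 = 47.98 μm/a
Long-term exponent b (ISO 9224 Table 2, B1) = 0.523
  D(3) = 47.98 × 3^0.523 = 47.98 × 1.776 = 85.24 μm

D(3) = 85.2 μm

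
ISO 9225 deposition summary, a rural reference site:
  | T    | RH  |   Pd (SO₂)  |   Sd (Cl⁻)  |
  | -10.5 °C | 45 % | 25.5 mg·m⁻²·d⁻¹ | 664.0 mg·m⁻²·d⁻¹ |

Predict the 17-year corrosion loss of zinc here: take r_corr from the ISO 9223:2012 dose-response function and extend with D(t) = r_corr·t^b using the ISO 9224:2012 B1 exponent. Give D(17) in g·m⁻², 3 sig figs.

D(17) = 43.8 g·m⁻²

zinc: temperature factor f = +0.038·(-20.5) = -0.7790
  SO₂ term: 0.0129·25.5^0.44·exp(0.046·45-0.7790) = 0.195
  Sd branch = 0.0175·Sd^0.57·e^(0.008·RH+0.085·T) = 0.4173 μm/a
  sum: 0.195 + 0.4173 → r_corr = 0.6123 μm/a
Power-law: D(17) = r_corr · 17^0.813
  D(17) = 0.6123 × 17^0.813 = 0.6123 × 10.01 = 6.128 μm
  Mass loss = 6.128 μm × 7.14 g/cm³ = 43.75 g·m⁻²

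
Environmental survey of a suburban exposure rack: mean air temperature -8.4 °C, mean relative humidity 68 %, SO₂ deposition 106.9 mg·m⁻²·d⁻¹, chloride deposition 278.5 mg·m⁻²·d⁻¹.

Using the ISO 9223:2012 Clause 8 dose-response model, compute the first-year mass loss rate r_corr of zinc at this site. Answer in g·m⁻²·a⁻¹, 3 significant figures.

r_corr = 10.8 g·m⁻²·a⁻¹

zinc: T≤10 °C ⇒ hinge +0.038·(-8.4−10) = -0.6992
  sulphur-dioxide contribution → 1.143 μm/a
  chloride contribution → 0.3654 μm/a
  ⇒ r_corr(zinc) = 1.509 μm/a
Convert to mass loss: 1.509 μm/a × 7.14 g/cm³ = 10.77 g·m⁻²·a⁻¹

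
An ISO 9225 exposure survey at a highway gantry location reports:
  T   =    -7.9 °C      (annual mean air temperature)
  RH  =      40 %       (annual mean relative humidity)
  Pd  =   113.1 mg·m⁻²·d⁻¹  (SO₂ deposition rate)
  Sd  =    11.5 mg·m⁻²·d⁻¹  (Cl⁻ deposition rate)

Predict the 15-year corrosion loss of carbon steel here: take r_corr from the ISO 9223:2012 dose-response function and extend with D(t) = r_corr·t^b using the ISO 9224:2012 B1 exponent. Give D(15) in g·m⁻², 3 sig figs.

D(15) = 143 g·m⁻²

carbon steel: T≤10 °C ⇒ hinge +0.150·(-7.9−10) = -2.6850
  SO₂ term: 1.77·113.1^0.52·exp(0.02·40-2.6850) = 3.141
  Cl⁻ term: 0.102·11.5^0.62·exp(0.033·40+0.04·-7.9) = 1.266
  r_corr = 3.141 + 1.266 = 4.407 μm/a
Power-law: D(15) = r_corr · 15^0.523
  D(15) = 4.407 × 15^0.523 = 4.407 × 4.122 = 18.16 μm
  Mass loss = 18.16 μm × 7.85 g/cm³ = 142.6 g·m⁻²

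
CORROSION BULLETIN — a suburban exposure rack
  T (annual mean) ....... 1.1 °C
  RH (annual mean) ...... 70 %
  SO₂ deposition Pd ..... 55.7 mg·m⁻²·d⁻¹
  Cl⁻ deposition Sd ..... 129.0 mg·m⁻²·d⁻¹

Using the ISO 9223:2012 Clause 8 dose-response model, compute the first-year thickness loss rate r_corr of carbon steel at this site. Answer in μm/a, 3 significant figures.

r_corr = 37.1 μm/a

carbon steel: temperature factor f = +0.150·(-8.9) = -1.3350
  sulphur-dioxide contribution → 15.28 μm/a
  chloride contribution → 21.85 μm/a
  ⇒ r_corr(carbon steel) = 37.13 μm/a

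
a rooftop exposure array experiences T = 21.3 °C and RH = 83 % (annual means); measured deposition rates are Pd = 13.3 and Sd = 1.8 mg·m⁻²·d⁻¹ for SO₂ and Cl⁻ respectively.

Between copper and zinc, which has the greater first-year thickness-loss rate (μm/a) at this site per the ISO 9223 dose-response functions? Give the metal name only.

copper

copper: f(T) = -0.080·(T−10) [T>10 °C] = -0.9040
  Pd branch = 0.0053·Pd^0.26·e^(0.059·RH+f) = 0.5631 μm/a
  Sd branch = 0.01025·Sd^0.27·e^(0.036·RH+0.049·T) = 0.677 μm/a
  sum: 0.5631 + 0.677 → r_corr = 1.24 μm/a
zinc: f(T) = -0.071·(T−10) [T>10 °C] = -0.8023
  Pd branch = 0.0129·Pd^0.44·e^(0.046·RH+f) = 0.8218 μm/a
  Cl⁻ term: 0.0175·1.8^0.57·exp(0.008·83+0.085·21.3) = 0.2905
  r_corr = 0.8218 + 0.2905 = 1.112 μm/a
Ordering by μm/a: copper (1.24) > zinc (1.11)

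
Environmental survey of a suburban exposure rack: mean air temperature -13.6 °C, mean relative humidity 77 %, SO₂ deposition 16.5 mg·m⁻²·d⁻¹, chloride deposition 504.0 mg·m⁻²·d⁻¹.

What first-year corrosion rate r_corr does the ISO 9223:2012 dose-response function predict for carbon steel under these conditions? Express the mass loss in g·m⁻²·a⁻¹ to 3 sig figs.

carbon steel: f(T) = +0.150·(T−10) [T≤10 °C] = -3.5400
  sulphur-dioxide contribution → 1.029 μm/a
  chloride contribution → 35.6 μm/a
  ⇒ r_corr(carbon steel) = 36.62 μm/a
Convert to mass loss: 36.62 μm/a × 7.85 g/cm³ = 287.5 g·m⁻²·a⁻¹

r_corr = 288 g·m⁻²·a⁻¹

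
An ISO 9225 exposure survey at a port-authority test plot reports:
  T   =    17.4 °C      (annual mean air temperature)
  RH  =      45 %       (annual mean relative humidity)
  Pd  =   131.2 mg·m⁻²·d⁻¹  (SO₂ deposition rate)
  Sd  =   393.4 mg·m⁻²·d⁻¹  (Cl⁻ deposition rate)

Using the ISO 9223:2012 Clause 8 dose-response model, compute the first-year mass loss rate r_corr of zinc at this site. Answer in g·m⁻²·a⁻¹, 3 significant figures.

zinc: T>10 °C ⇒ hinge -0.071·(17.4−10) = -0.5254
  sulphur-dioxide contribution → 0.5168 μm/a
  chloride contribution → 3.317 μm/a
  total first-year rate 3.834 μm/a
Convert to mass loss: 3.834 μm/a × 7.14 g/cm³ = 27.37 g·m⁻²·a⁻¹

r_corr = 27.4 g·m⁻²·a⁻¹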